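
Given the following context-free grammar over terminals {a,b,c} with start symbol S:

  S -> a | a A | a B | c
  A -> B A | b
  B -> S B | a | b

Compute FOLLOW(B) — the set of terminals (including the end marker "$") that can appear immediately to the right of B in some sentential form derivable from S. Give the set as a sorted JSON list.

Compute FIRST by fixpoint:
pass 1:
  A via A→b: +{b}
  B via B→a: +{a}
  B via B→b: +{b}
  S via S→a: +{a}
  S via S→c: +{c}
  FIRST(S)={a,c}  FIRST(A)={b}  FIRST(B)={a,b}
pass 2:
  A via A→B A: +{a}
  B via B→S B: +{c}
  FIRST(S)={a,c}  FIRST(A)={a,b}  FIRST(B)={a,b,c}
pass 3:
  A via A→B A: +{c}
  FIRST(S)={a,c}  FIRST(A)={a,b,c}  FIRST(B)={a,b,c}
pass 4: (no change)
  FIRST(S)={a,c}  FIRST(A)={a,b,c}  FIRST(B)={a,b,c}

Compute FOLLOW by fixpoint:
initialize: $ ∈ FOLLOW(S)
iter 1:
  A→B A: FOLLOW(B) ⊇ FIRST(A) = {a,b,c}; new: +{a,b,c}
  B→S B: FOLLOW(S) ⊇ FIRST(B) = {a,b,c}; new: +{a,b,c}
  S→a A: FOLLOW(A) ⊇ FOLLOW(S) ⊇ {$,a,b,c}; new: +{$,a,b,c}
  S→a B: FOLLOW(B) ⊇ FOLLOW(S) ⊇ {$,a,b,c}; new: +{$}
  FOLLOW[S]={$,a,b,c}  FOLLOW[A]={$,a,b,c}  FOLLOW[B]={$,a,b,c}
iter 2: (no change)
  FOLLOW[S]={$,a,b,c}  FOLLOW[A]={$,a,b,c}  FOLLOW[B]={$,a,b,c}

FOLLOW(B) = ["$", "a", "b", "c"]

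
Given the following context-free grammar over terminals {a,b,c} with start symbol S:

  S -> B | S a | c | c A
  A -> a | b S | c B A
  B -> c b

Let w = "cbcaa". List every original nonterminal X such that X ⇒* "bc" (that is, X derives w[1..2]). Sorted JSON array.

CNF form of G:
  S -> S T2 | T1 A | T1 T0 | c
  A -> T0 S | T1 X3 | a
  B -> T1 T0
  T0 -> b
  T1 -> c
  T2 -> a
  X3 -> B A

Fill CYK table bottom-up, restricted to cells inside w[1..2]:
  [1..1]={T0}  "b"  orig:{}
  [2..2]={S,T1}  "c"  orig:{S}
  [1..2]={A}  "bc"

Original NTs in T[1,2] deriving "bc": ["A"]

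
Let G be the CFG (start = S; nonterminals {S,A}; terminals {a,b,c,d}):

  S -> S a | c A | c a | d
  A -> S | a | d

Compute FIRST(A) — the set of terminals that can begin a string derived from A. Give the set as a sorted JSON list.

FIRST iteration:
[1]
  A via A→a: +{a}
  A via A→d: +{d}
  S via S→c A: +{c}
  S via S→d: +{d}
  FIRST(S)={c,d}  FIRST(A)={a,d}
[2]
  A via A→S: +{c}
  FIRST(S)={c,d}  FIRST(A)={a,c,d}
[3] (stable)
  FIRST(S)={c,d}  FIRST(A)={a,c,d}

FIRST(A) = ["a", "c", "d"]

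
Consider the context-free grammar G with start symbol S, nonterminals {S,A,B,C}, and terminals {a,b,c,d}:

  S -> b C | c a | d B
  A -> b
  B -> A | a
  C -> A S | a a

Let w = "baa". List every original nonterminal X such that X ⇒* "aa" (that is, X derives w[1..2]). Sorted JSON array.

Convert to CNF:
  S -> T1 C | T2 T0 | T3 B
  A -> b
  B -> a | b
  C -> A S | T0 T0
  T0 -> a
  T1 -> b
  T2 -> c
  T3 -> d

Fill CYK table bottom-up (cells [i..j] with 1 ≤ i ≤ j ≤ 2 only):
  cell(1,1) a: {B,T0}  orig:{B}
  cell(2,2) a: {B,T0}  orig:{B}
  cell(1,2) aa: {C}

Original NTs in T[1,2] deriving "aa": ["C"]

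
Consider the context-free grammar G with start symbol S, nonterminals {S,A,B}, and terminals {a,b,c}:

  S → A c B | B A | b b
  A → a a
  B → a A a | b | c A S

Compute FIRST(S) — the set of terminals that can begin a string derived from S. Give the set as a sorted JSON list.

FIRST sets, iterate to fixpoint:
round 1:
  A via A→a a: +{a}
  B via B→a A a: +{a}
  B via B→b: +{b}
  B via B→c A S: +{c}
  S via S→A c B: +{a}
  S via S→B A: +{b,c}
  S: {a,b,c}  A: {a}  B: {a,b,c}
round 2: (no change)
  S: {a,b,c}  A: {a}  B: {a,b,c}

FIRST(S) = ["a", "b", "c"]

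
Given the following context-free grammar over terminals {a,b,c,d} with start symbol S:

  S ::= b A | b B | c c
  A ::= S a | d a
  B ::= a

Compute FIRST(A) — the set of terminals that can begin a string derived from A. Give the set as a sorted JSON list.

Compute FIRST by fixpoint:
iter 1:
  A via A→d a: +{d}
  B via B→a: +{a}
  S via S→b A: +{b}
  S via S→c c: +{c}
  S: {b,c}  A: {d}  B: {a}
iter 2:
  A via A→S a: +{b,c}
  S: {b,c}  A: {b,c,d}  B: {a}
iter 3: (stable)
  S: {b,c}  A: {b,c,d}  B: {a}

FIRST(A) = ["b", "c", "d"]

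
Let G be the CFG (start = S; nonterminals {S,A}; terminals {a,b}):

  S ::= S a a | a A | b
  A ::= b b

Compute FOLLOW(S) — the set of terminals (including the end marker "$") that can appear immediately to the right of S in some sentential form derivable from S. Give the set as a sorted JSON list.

FIRST iteration:
[1]
  A via A→b b: +{b}
  S via S→a A: +{a}
  S via S→b: +{b}
  FIRST[S]={a,b}  FIRST[A]={b}
[2] (no change)
  FIRST[S]={a,b}  FIRST[A]={b}

FOLLOW iteration:
seed FOLLOW(S) with $
pass 1:
  S→S a a: FOLLOW(S) ⊇ FIRST(a) = {a}; new: +{a}
  S→a A: FOLLOW(A) ⊇ FOLLOW(S) ⊇ {$,a}; new: +{$,a}
  FOLLOW[S]={$,a}  FOLLOW[A]={$,a}
pass 2: — fixpoint
  FOLLOW[S]={$,a}  FOLLOW[A]={$,a}

FOLLOW(S) = ["$", "a"]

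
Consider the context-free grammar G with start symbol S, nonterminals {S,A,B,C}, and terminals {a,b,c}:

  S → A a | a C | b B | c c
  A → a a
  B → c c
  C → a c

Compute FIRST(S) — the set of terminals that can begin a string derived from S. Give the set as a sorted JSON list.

FIRST sets, iterate to fixpoint:
[1]
  A via A→a a: +{a}
  B via B→c c: +{c}
  C via C→a c: +{a}
  S via S→A a: +{a}
  S via S→b B: +{b}
  S via S→c c: +{c}
  FIRST[S]={a,b,c}  FIRST[A]={a}  FIRST[B]={c}  FIRST[C]={a}
[2] (no change)
  FIRST[S]={a,b,c}  FIRST[A]={a}  FIRST[B]={c}  FIRST[C]={a}

FIRST(S) = ["a", "b", "c"]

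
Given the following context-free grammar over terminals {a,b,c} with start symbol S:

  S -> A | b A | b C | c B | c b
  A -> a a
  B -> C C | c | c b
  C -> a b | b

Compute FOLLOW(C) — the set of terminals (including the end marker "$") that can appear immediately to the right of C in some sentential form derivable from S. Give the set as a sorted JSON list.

Compute FIRST by fixpoint:
[1]
  A via A→a a: +{a}
  B via B→c: +{c}
  C via C→a b: +{a}
  C via C→b: +{b}
  S via S→A: +{a}
  S via S→b A: +{b}
  S via S→c B: +{c}
  FIRST[S]={a,b,c}  FIRST[A]={a}  FIRST[B]={c}  FIRST[C]={a,b}
[2]
  B via B→C C: +{a,b}
  FIRST[S]={a,b,c}  FIRST[A]={a}  FIRST[B]={a,b,c}  FIRST[C]={a,b}
[3] — fixpoint
  FIRST[S]={a,b,c}  FIRST[A]={a}  FIRST[B]={a,b,c}  FIRST[C]={a,b}

FOLLOW sets:
initialize: $ ∈ FOLLOW(S)
round 1:
  B→C C: FOLLOW(C) ⊇ FIRST(C) = {a,b}; new: +{a,b}
  S→A: FOLLOW(A) ⊇ FOLLOW(S) ⊇ {$}; new: +{$}
  S→b C: FOLLOW(C) ⊇ FOLLOW(S) ⊇ {$}; new: +{$}
  S→c B: FOLLOW(B) ⊇ FOLLOW(S) ⊇ {$}; new: +{$}
  FOLLOW(S)={$}  FOLLOW(A)={$}  FOLLOW(B)={$}  FOLLOW(C)={$,a,b}
round 2: (stable)
  FOLLOW(S)={$}  FOLLOW(A)={$}  FOLLOW(B)={$}  FOLLOW(C)={$,a,b}

FOLLOW(C) = ["$", "a", "b"]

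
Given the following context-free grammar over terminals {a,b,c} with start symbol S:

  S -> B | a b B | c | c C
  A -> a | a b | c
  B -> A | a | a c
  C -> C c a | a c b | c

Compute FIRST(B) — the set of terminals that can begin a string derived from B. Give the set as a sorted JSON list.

Compute FIRST by fixpoint:
iter 1:
  A via A→a: +{a}
  A via A→c: +{c}
  B via B→A: +{a,c}
  C via C→a c b: +{a}
  C via C→c: +{c}
  S via S→B: +{a,c}
  S: {a,c}  A: {a,c}  B: {a,c}  C: {a,c}
iter 2: (no change)
  S: {a,c}  A: {a,c}  B: {a,c}  C: {a,c}

FIRST(B) = ["a", "c"]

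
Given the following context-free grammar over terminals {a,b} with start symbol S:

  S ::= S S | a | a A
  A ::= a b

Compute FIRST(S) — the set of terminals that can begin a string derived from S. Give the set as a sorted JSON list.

FIRST sets, iterate to fixpoint:
pass 1:
  A via A→a b: +{a}
  S via S→a: +{a}
  FIRST[S]={a}  FIRST[A]={a}
pass 2: done
  FIRST[S]={a}  FIRST[A]={a}

FIRST(S) = ["a"]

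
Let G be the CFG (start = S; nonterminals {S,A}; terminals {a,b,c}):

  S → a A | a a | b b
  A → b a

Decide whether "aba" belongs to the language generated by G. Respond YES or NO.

Convert to CNF:
  S -> T0 T0 | T1 A | T1 T1
  A -> T0 T1
  T0 -> b
  T1 -> a

CYK fill:
  [0..0]={T1}  "a"  orig:{}
  [1..1]={T0}  "b"  orig:{}
  [2..2]={T1}  "a"  orig:{}
  [0..1]=∅  "ab"
  [1..2]={A}  "ba"
  [0..2]={S}  "aba"

S ∈ T[0,2] ⇒ YES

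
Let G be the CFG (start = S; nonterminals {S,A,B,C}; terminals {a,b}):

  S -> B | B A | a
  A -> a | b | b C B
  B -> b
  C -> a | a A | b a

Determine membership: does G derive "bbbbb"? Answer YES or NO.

CNF form of G:
  S -> B A | a | b
  A -> T0 X2 | a | b
  B -> b
  C -> T0 T1 | T1 A | a
  T0 -> b
  T1 -> a
  X2 -> C B

CYK fill:
  T[0,0] 'b' = {A,B,S,T0}  orig:{A,B,S}
  T[1,1] 'b' = {A,B,S,T0}  orig:{A,B,S}
  T[2,2] 'b' = {A,B,S,T0}  orig:{A,B,S}
  T[3,3] 'b' = {A,B,S,T0}  orig:{A,B,S}
  T[4,4] 'b' = {A,B,S,T0}  orig:{A,B,S}
  T[0,1] 'bb' = {S}
  T[1,2] 'bb' = {S}
  T[2,3] 'bb' = {S}
  T[3,4] 'bb' = {S}
  T[0,2] 'bbb' = ∅
  T[1,3] 'bbb' = ∅
  T[2,4] 'bbb' = ∅
  T[0,3] 'bbbb' = ∅
  T[1,4] 'bbbb' = ∅
  T[0,4] 'bbbbb' = ∅

S ∉ T[0,4] ⇒ NO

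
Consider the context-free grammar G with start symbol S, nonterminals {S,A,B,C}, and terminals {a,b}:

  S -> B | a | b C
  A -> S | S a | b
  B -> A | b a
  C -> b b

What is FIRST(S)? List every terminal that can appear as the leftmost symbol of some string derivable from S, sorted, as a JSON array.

FIRST iteration:
pass 1:
  A via A→b: +{b}
  B via B→A: +{b}
  C via C→b b: +{b}
  S via S→B: +{b}
  S via S→a: +{a}
  S: {a,b}  A: {b}  B: {b}  C: {b}
pass 2:
  A via A→S: +{a}
  B via B→A: +{a}
  S: {a,b}  A: {a,b}  B: {a,b}  C: {b}
pass 3: (stable)
  S: {a,b}  A: {a,b}  B: {a,b}  C: {b}

FIRST(S) = ["a", "b"]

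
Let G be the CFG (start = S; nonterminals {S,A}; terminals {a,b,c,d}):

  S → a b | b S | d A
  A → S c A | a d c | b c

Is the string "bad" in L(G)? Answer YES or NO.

Convert to CNF:
  S -> T1 T3 | T2 A | T3 S
  A -> S X4 | T1 X5 | T3 T0
  T0 -> c
  T1 -> a
  T2 -> d
  T3 -> b
  X4 -> T0 A
  X5 -> T2 T0

CYK table (by increasing span):
  cell(0,0) b: {T3}  orig:{}
  cell(1,1) a: {T1}  orig:{}
  cell(2,2) d: {T2}  orig:{}
  cell(0,1) ba: ∅
  cell(1,2) ad: ∅
  cell(0,2) bad: ∅

S ∉ T[0,2] ⇒ NO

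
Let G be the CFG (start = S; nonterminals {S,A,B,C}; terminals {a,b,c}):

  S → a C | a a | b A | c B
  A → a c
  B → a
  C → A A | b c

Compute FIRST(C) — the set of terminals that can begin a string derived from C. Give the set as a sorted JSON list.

FIRST iteration:
pass 1:
  A via A→a c: +{a}
  B via B→a: +{a}
  C via C→A A: +{a}
  C via C→b c: +{b}
  S via S→a C: +{a}
  S via S→b A: +{b}
  S via S→c B: +{c}
  FIRST[S]={a,b,c}  FIRST[A]={a}  FIRST[B]={a}  FIRST[C]={a,b}
pass 2: done
  FIRST[S]={a,b,c}  FIRST[A]={a}  FIRST[B]={a}  FIRST[C]={a,b}

FIRST(C) = ["a", "b"]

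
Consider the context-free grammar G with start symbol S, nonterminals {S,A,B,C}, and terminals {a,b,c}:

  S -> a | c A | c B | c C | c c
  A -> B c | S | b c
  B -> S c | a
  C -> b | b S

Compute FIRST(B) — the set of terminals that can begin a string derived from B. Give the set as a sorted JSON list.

FIRST sets, iterate to fixpoint:
pass 1:
  A via A→b c: +{b}
  B via B→a: +{a}
  C via C→b: +{b}
  S via S→a: +{a}
  S via S→c A: +{c}
  FIRST(S)={a,c}  FIRST(A)={b}  FIRST(B)={a}  FIRST(C)={b}
pass 2:
  A via A→B c: +{a}
  A via A→S: +{c}
  B via B→S c: +{c}
  FIRST(S)={a,c}  FIRST(A)={a,b,c}  FIRST(B)={a,c}  FIRST(C)={b}
pass 3: (no change)
  FIRST(S)={a,c}  FIRST(A)={a,b,c}  FIRST(B)={a,c}  FIRST(C)={b}

FIRST(B) = ["a", "c"]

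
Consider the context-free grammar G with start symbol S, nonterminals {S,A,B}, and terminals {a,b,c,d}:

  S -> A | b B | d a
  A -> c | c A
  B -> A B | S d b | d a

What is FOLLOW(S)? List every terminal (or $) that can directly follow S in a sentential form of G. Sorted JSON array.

Compute FIRST by fixpoint:
iter 1:
  A via A→c: +{c}
  B via B→A B: +{c}
  B via B→d a: +{d}
  S via S→A: +{c}
  S via S→b B: +{b}
  S via S→d a: +{d}
  FIRST[S]={b,c,d}  FIRST[A]={c}  FIRST[B]={c,d}
iter 2:
  B via B→S d b: +{b}
  FIRST[S]={b,c,d}  FIRST[A]={c}  FIRST[B]={b,c,d}
iter 3: — fixpoint
  FIRST[S]={b,c,d}  FIRST[A]={c}  FIRST[B]={b,c,d}

FOLLOW iteration:
FOLLOW(S) := {$}
round 1:
  B→A B: FOLLOW(A) ⊇ FIRST(B) = {b,c,d}; new: +{b,c,d}
  B→S d b: FOLLOW(S) ⊇ FIRST(d) = {d}; new: +{d}
  S→A: FOLLOW(A) ⊇ FOLLOW(S) ⊇ {$,d}; new: +{$}
  S→b B: FOLLOW(B) ⊇ FOLLOW(S) ⊇ {$,d}; new: +{$,d}
  FOLLOW(S)={$,d}  FOLLOW(A)={$,b,c,d}  FOLLOW(B)={$,d}
round 2: — fixpoint
  FOLLOW(S)={$,d}  FOLLOW(A)={$,b,c,d}  FOLLOW(B)={$,d}

FOLLOW(S) = ["$", "d"]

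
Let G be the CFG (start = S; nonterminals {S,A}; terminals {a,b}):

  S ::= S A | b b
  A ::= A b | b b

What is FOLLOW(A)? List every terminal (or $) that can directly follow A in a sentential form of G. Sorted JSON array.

FIRST sets, iterate to fixpoint:
round 1:
  A via A→b b: +{b}
  S via S→b b: +{b}
  FIRST[S]={b}  FIRST[A]={b}
round 2: — fixpoint
  FIRST[S]={b}  FIRST[A]={b}

FOLLOW iteration:
seed FOLLOW(S) with $
iter 1:
  A→A b: FOLLOW(A) ⊇ FIRST(b) = {b}; new: +{b}
  S→S A: FOLLOW(S) ⊇ FIRST(A) = {b}; new: +{b}
  S→S A: FOLLOW(A) ⊇ FOLLOW(S) ⊇ {$,b}; new: +{$}
  FOLLOW[S]={$,b}  FOLLOW[A]={$,b}
iter 2: (stable)
  FOLLOW[S]={$,b}  FOLLOW[A]={$,b}

FOLLOW(A) = ["$", "b"]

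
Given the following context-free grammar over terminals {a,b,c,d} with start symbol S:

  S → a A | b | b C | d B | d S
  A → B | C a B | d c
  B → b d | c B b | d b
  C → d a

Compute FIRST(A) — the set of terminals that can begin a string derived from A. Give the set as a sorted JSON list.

FIRST sets, iterate to fixpoint:
iter 1:
  A via A→d c: +{d}
  B via B→b d: +{b}
  B via B→c B b: +{c}
  B via B→d b: +{d}
  C via C→d a: +{d}
  S via S→a A: +{a}
  S via S→b: +{b}
  S via S→d B: +{d}
  S: {a,b,d}  A: {d}  B: {b,c,d}  C: {d}
iter 2:
  A via A→B: +{b,c}
  S: {a,b,d}  A: {b,c,d}  B: {b,c,d}  C: {d}
iter 3: (no change)
  S: {a,b,d}  A: {b,c,d}  B: {b,c,d}  C: {d}

FIRST(A) = ["b", "c", "d"]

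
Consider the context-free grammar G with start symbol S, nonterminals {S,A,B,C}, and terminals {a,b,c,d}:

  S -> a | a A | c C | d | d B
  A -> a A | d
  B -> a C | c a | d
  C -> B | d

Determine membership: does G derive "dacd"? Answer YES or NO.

CNF form of G:
  S -> T0 A | T1 C | T2 B | a | d
  A -> T0 A | d
  B -> T0 C | T1 T0 | d
  C -> T0 C | T1 T0 | d
  T0 -> a
  T1 -> c
  T2 -> d

Fill CYK table bottom-up:
  cell(0,0) d: {A,B,C,S,T2}  orig:{A,B,C,S}
  cell(1,1) a: {S,T0}  orig:{S}
  cell(2,2) c: {T1}  orig:{}
  cell(3,3) d: {A,B,C,S,T2}  orig:{A,B,C,S}
  cell(0,1) da: ∅
  cell(1,2) ac: ∅
  cell(2,3) cd: {S}
  cell(0,2) dac: ∅
  cell(1,3) acd: ∅
  cell(0,3) dacd: ∅

S ∉ T[0,3] ⇒ NO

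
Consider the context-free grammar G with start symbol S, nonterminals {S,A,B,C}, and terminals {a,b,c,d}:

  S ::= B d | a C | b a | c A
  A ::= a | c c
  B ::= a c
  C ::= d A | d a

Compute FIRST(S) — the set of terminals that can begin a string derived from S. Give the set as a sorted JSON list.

Compute FIRST by fixpoint:
iter 1:
  A via A→a: +{a}
  A via A→c c: +{c}
  B via B→a c: +{a}
  C via C→d A: +{d}
  S via S→B d: +{a}
  S via S→b a: +{b}
  S via S→c A: +{c}
  FIRST(S)={a,b,c}  FIRST(A)={a,c}  FIRST(B)={a}  FIRST(C)={d}
iter 2: (no change)
  FIRST(S)={a,b,c}  FIRST(A)={a,c}  FIRST(B)={a}  FIRST(C)={d}

FIRST(S) = ["a", "b", "c"]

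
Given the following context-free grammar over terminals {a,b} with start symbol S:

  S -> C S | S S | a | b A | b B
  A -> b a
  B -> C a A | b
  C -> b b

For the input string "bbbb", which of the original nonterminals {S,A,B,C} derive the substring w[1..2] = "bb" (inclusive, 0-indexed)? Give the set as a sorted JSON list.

CNF form of G:
  S -> C S | S S | T0 A | T0 B | a
  A -> T0 T1
  B -> C X2 | b
  C -> T0 T0
  T0 -> b
  T1 -> a
  X2 -> T1 A

Fill CYK table bottom-up (cells [i..j] with 1 ≤ i ≤ j ≤ 2 only):
  cell(1,1) b: {B,T0}  orig:{B}
  cell(2,2) b: {B,T0}  orig:{B}
  cell(1,2) bb: {C,S}

Original NTs in T[1,2] deriving "bb": ["C", "S"]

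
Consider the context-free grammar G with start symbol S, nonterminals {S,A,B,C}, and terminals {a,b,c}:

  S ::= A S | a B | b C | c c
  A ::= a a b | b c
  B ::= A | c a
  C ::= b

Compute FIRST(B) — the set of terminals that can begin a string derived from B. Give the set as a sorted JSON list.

Compute FIRST by fixpoint:
[1]
  A via A→a a b: +{a}
  A via A→b c: +{b}
  B via B→A: +{a,b}
  B via B→c a: +{c}
  C via C→b: +{b}
  S via S→A S: +{a,b}
  S via S→c c: +{c}
  FIRST[S]={a,b,c}  FIRST[A]={a,b}  FIRST[B]={a,b,c}  FIRST[C]={b}
[2] — fixpoint
  FIRST[S]={a,b,c}  FIRST[A]={a,b}  FIRST[B]={a,b,c}  FIRST[C]={b}

FIRST(B) = ["a", "b", "c"]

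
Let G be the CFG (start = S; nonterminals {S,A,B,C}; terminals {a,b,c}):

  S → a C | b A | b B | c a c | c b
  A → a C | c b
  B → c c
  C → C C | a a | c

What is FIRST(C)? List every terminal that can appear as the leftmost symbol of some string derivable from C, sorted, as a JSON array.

Compute FIRST by fixpoint:
pass 1:
  A via A→a C: +{a}
  A via A→c b: +{c}
  B via B→c c: +{c}
  C via C→a a: +{a}
  C via C→c: +{c}
  S via S→a C: +{a}
  S via S→b A: +{b}
  S via S→c a c: +{c}
  FIRST(S)={a,b,c}  FIRST(A)={a,c}  FIRST(B)={c}  FIRST(C)={a,c}
pass 2: done
  FIRST(S)={a,b,c}  FIRST(A)={a,c}  FIRST(B)={c}  FIRST(C)={a,c}

FIRST(C) = ["a", "c"]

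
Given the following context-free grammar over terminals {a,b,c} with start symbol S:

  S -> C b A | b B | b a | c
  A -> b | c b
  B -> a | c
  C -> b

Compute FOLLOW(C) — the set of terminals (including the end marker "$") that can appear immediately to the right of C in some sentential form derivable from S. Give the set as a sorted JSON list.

FIRST iteration:
round 1:
  A via A→b: +{b}
  A via A→c b: +{c}
  B via B→a: +{a}
  B via B→c: +{c}
  C via C→b: +{b}
  S via S→C b A: +{b}
  S via S→c: +{c}
  FIRST[S]={b,c}  FIRST[A]={b,c}  FIRST[B]={a,c}  FIRST[C]={b}
round 2: (stable)
  FIRST[S]={b,c}  FIRST[A]={b,c}  FIRST[B]={a,c}  FIRST[C]={b}

FOLLOW sets:
FOLLOW(S) := {$}
iter 1:
  S→C b A: FOLLOW(C) ⊇ FIRST(b) = {b}; new: +{b}
  S→C b A: FOLLOW(A) ⊇ FOLLOW(S) ⊇ {$}; new: +{$}
  S→b B: FOLLOW(B) ⊇ FOLLOW(S) ⊇ {$}; new: +{$}
  FOLLOW(S)={$}  FOLLOW(A)={$}  FOLLOW(B)={$}  FOLLOW(C)={b}
iter 2: — fixpoint
  FOLLOW(S)={$}  FOLLOW(A)={$}  FOLLOW(B)={$}  FOLLOW(C)={b}

FOLLOW(C) = ["b"]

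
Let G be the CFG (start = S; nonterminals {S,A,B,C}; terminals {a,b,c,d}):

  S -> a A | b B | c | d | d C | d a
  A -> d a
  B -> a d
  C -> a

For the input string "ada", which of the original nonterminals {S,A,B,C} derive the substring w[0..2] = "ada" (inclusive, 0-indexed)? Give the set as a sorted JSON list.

CNF form of G:
  S -> T0 C | T0 T1 | T1 A | T2 B | c | d
  A -> T0 T1
  B -> T1 T0
  C -> a
  T0 -> d
  T1 -> a
  T2 -> b

CYK fill, restricted to cells inside w[0..2]:
  [0..0]={C,T1}  "a"  orig:{C}
  [1..1]={S,T0}  "d"  orig:{S}
  [2..2]={C,T1}  "a"  orig:{C}
  [0..1]={B}  "ad"
  [1..2]={A,S}  "da"
  [0..2]={S}  "ada"

Original NTs in T[0,2] deriving "ada": ["S"]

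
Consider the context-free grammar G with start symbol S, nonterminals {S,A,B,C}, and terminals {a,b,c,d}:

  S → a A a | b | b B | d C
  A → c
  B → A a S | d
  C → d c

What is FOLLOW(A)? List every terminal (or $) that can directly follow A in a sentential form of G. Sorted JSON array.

Compute FIRST by fixpoint:
round 1:
  A via A→c: +{c}
  B via B→A a S: +{c}
  B via B→d: +{d}
  C via C→d c: +{d}
  S via S→a A a: +{a}
  S via S→b: +{b}
  S via S→d C: +{d}
  FIRST[S]={a,b,d}  FIRST[A]={c}  FIRST[B]={c,d}  FIRST[C]={d}
round 2: done
  FIRST[S]={a,b,d}  FIRST[A]={c}  FIRST[B]={c,d}  FIRST[C]={d}

FOLLOW iteration:
seed FOLLOW(S) with $
pass 1:
  B→A a S: FOLLOW(A) ⊇ FIRST(a) = {a}; new: +{a}
  S→b B: FOLLOW(B) ⊇ FOLLOW(S) ⊇ {$}; new: +{$}
  S→d C: FOLLOW(C) ⊇ FOLLOW(S) ⊇ {$}; new: +{$}
  FOLLOW[S]={$}  FOLLOW[A]={a}  FOLLOW[B]={$}  FOLLOW[C]={$}
pass 2: (stable)
  FOLLOW[S]={$}  FOLLOW[A]={a}  FOLLOW[B]={$}  FOLLOW[C]={$}

FOLLOW(A) = ["a"]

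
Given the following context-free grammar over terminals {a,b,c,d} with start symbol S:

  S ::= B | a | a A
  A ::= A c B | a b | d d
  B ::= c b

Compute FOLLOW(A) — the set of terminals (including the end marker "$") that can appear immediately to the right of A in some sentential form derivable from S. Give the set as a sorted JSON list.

Compute FIRST by fixpoint:
round 1:
  A via A→a b: +{a}
  A via A→d d: +{d}
  B via B→c b: +{c}
  S via S→B: +{c}
  S via S→a: +{a}
  FIRST(S)={a,c}  FIRST(A)={a,d}  FIRST(B)={c}
round 2: (no change)
  FIRST(S)={a,c}  FIRST(A)={a,d}  FIRST(B)={c}

FOLLOW iteration:
FOLLOW(S) := {$}
iter 1:
  A→A c B: FOLLOW(A) ⊇ FIRST(c) = {c}; new: +{c}
  A→A c B: FOLLOW(B) ⊇ FOLLOW(A) ⊇ {c}; new: +{c}
  S→B: FOLLOW(B) ⊇ FOLLOW(S) ⊇ {$}; new: +{$}
  S→a A: FOLLOW(A) ⊇ FOLLOW(S) ⊇ {$}; new: +{$}
  FOLLOW(S)={$}  FOLLOW(A)={$,c}  FOLLOW(B)={$,c}
iter 2: done
  FOLLOW(S)={$}  FOLLOW(A)={$,c}  FOLLOW(B)={$,c}

FOLLOW(A) = ["$", "c"]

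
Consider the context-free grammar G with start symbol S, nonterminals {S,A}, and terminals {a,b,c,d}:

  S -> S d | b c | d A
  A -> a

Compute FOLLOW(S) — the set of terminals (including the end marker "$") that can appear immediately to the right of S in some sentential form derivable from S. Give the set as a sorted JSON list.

FIRST iteration:
round 1:
  A via A→a: +{a}
  S via S→b c: +{b}
  S via S→d A: +{d}
  FIRST[S]={b,d}  FIRST[A]={a}
round 2: — fixpoint
  FIRST[S]={b,d}  FIRST[A]={a}

Compute FOLLOW by fixpoint:
seed FOLLOW(S) with $
[1]
  S→S d: FOLLOW(S) ⊇ FIRST(d) = {d}; new: +{d}
  S→d A: FOLLOW(A) ⊇ FOLLOW(S) ⊇ {$,d}; new: +{$,d}
  FOLLOW(S)={$,d}  FOLLOW(A)={$,d}
[2] — fixpoint
  FOLLOW(S)={$,d}  FOLLOW(A)={$,d}

FOLLOW(S) = ["$", "d"]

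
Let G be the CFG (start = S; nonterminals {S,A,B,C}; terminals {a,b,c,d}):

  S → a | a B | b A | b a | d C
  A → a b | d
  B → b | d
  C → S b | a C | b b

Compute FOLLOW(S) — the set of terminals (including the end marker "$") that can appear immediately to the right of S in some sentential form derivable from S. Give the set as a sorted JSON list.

FIRST sets, iterate to fixpoint:
round 1:
  A via A→a b: +{a}
  A via A→d: +{d}
  B via B→b: +{b}
  B via B→d: +{d}
  C via C→a C: +{a}
  C via C→b b: +{b}
  S via S→a: +{a}
  S via S→b A: +{b}
  S via S→d C: +{d}
  FIRST[S]={a,b,d}  FIRST[A]={a,d}  FIRST[B]={b,d}  FIRST[C]={a,b}
round 2:
  C via C→S b: +{d}
  FIRST[S]={a,b,d}  FIRST[A]={a,d}  FIRST[B]={b,d}  FIRST[C]={a,b,d}
round 3: — fixpoint
  FIRST[S]={a,b,d}  FIRST[A]={a,d}  FIRST[B]={b,d}  FIRST[C]={a,b,d}

FOLLOW iteration:
seed FOLLOW(S) with $
iter 1:
  C→S b: FOLLOW(S) ⊇ FIRST(b) = {b}; new: +{b}
  S→a B: FOLLOW(B) ⊇ FOLLOW(S) ⊇ {$,b}; new: +{$,b}
  S→b A: FOLLOW(A) ⊇ FOLLOW(S) ⊇ {$,b}; new: +{$,b}
  S→d C: FOLLOW(C) ⊇ FOLLOW(S) ⊇ {$,b}; new: +{$,b}
  FOLLOW(S)={$,b}  FOLLOW(A)={$,b}  FOLLOW(B)={$,b}  FOLLOW(C)={$,b}
iter 2: — fixpoint
  FOLLOW(S)={$,b}  FOLLOW(A)={$,b}  FOLLOW(B)={$,b}  FOLLOW(C)={$,b}

FOLLOW(S) = ["$", "b"]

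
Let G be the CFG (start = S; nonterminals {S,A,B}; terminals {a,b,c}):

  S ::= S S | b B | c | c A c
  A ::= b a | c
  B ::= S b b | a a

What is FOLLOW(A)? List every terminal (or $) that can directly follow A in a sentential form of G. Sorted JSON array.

FIRST sets, iterate to fixpoint:
round 1:
  A via A→b a: +{b}
  A via A→c: +{c}
  B via B→a a: +{a}
  S via S→b B: +{b}
  S via S→c: +{c}
  FIRST(S)={b,c}  FIRST(A)={b,c}  FIRST(B)={a}
round 2:
  B via B→S b b: +{b,c}
  FIRST(S)={b,c}  FIRST(A)={b,c}  FIRST(B)={a,b,c}
round 3: done
  FIRST(S)={b,c}  FIRST(A)={b,c}  FIRST(B)={a,b,c}

FOLLOW iteration:
seed FOLLOW(S) with $
pass 1:
  B→S b b: FOLLOW(S) ⊇ FIRST(b) = {b}; new: +{b}
  S→S S: FOLLOW(S) ⊇ FIRST(S) = {b,c}; new: +{c}
  S→b B: FOLLOW(B) ⊇ FOLLOW(S) ⊇ {$,b,c}; new: +{$,b,c}
  S→c A c: FOLLOW(A) ⊇ FIRST(c) = {c}; new: +{c}
  S: {$,b,c}  A: {c}  B: {$,b,c}
pass 2: (stable)
  S: {$,b,c}  A: {c}  B: {$,b,c}

FOLLOW(A) = ["c"]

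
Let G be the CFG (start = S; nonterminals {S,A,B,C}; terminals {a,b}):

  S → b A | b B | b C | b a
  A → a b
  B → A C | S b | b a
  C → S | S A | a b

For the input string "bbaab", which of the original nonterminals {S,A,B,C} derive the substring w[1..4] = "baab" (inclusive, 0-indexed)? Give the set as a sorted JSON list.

CNF form of G:
  S -> T1 A | T1 B | T1 C | T1 T0
  A -> T0 T1
  B -> A C | S T1 | T1 T0
  C -> S A | T0 T1 | T1 A | T1 B | T1 C | T1 T0
  T0 -> a
  T1 -> b

Fill CYK table bottom-up — only the sub-triangle for w[1..4]:
  [1..1]={T1}  "b"  orig:{}
  [2..2]={T0}  "a"  orig:{}
  [3..3]={T0}  "a"  orig:{}
  [4..4]={T1}  "b"  orig:{}
  [1..2]={B,C,S}  "ba"
  [2..3]=∅  "aa"
  [3..4]={A,C}  "ab"
  [1..3]=∅  "baa"
  [2..4]=∅  "aab"
  [1..4]={C}  "baab"

Original NTs in T[1,4] deriving "baab": ["C"]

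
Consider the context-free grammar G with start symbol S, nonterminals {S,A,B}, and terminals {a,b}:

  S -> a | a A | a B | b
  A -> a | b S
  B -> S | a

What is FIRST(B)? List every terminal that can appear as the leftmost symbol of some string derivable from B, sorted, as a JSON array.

FIRST iteration:
iter 1:
  A via A→a: +{a}
  A via A→b S: +{b}
  B via B→a: +{a}
  S via S→a: +{a}
  S via S→b: +{b}
  FIRST(S)={a,b}  FIRST(A)={a,b}  FIRST(B)={a}
iter 2:
  B via B→S: +{b}
  FIRST(S)={a,b}  FIRST(A)={a,b}  FIRST(B)={a,b}
iter 3: done
  FIRST(S)={a,b}  FIRST(A)={a,b}  FIRST(B)={a,b}

FIRST(B) = ["a", "b"]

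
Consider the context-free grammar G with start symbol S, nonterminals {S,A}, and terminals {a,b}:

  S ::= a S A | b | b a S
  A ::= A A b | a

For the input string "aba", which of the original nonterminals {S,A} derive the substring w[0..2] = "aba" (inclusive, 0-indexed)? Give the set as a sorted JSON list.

Convert to CNF:
  S -> T0 X4 | T1 X3 | b
  A -> A X2 | a
  T0 -> b
  T1 -> a
  X2 -> A T0
  X3 -> S A
  X4 -> T1 S

Fill CYK table bottom-up, restricted to cells inside w[0..2]:
  T[0,0] 'a' = {A,T1}  orig:{A}
  T[1,1] 'b' = {S,T0}  orig:{S}
  T[2,2] 'a' = {A,T1}  orig:{A}
  T[0,1] 'ab' = {X2,X4}  orig:{}
  T[1,2] 'ba' = {X3}  orig:{}
  T[0,2] 'aba' = {S}

Original NTs in T[0,2] deriving "aba": ["S"]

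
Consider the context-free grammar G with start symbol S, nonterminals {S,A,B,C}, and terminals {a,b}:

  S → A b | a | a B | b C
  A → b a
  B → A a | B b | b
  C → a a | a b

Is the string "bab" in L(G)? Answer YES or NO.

CNF form of G:
  S -> A T0 | T0 C | T1 B | a
  A -> T0 T1
  B -> A T1 | B T0 | b
  C -> T1 T0 | T1 T1
  T0 -> b
  T1 -> a

CYK fill:
  cell(0,0) b: {B,T0}  orig:{B}
  cell(1,1) a: {S,T1}  orig:{S}
  cell(2,2) b: {B,T0}  orig:{B}
  cell(0,1) ba: {A}
  cell(1,2) ab: {C,S}
  cell(0,2) bab: {S}

S ∈ T[0,2] ⇒ YES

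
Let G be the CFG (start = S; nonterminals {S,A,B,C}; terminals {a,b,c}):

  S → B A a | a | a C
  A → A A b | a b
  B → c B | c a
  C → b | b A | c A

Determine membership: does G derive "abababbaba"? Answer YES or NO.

CNF form of G:
  S -> B X4 | T1 C | a
  A -> A X3 | T1 T0
  B -> T2 B | T2 T1
  C -> T0 A | T2 A | b
  T0 -> b
  T1 -> a
  T2 -> c
  X3 -> A T0
  X4 -> A T1

Fill CYK table bottom-up:
  T[0,0] 'a' = {S,T1}  orig:{S}
  T[1,1] 'b' = {C,T0}  orig:{C}
  T[2,2] 'a' = {S,T1}  orig:{S}
  T[3,3] 'b' = {C,T0}  orig:{C}
  T[4,4] 'a' = {S,T1}  orig:{S}
  T[5,5] 'b' = {C,T0}  orig:{C}
  T[6,6] 'b' = {C,T0}  orig:{C}
  T[7,7] 'a' = {S,T1}  orig:{S}
  T[8,8] 'b' = {C,T0}  orig:{C}
  T[9,9] 'a' = {S,T1}  orig:{S}
  T[0,1] 'ab' = {A,S}
  T[1,2] 'ba' = ∅
  T[2,3] 'ab' = {A,S}
  T[3,4] 'ba' = ∅
  T[4,5] 'ab' = {A,S}
  T[5,6] 'bb' = ∅
  T[6,7] 'ba' = ∅
  T[7,8] 'ab' = {A,S}
  T[8,9] 'ba' = ∅
  T[0,2] 'aba' = {X4}  orig:{}
  T[1,3] 'bab' = {C}
  T[2,4] 'aba' = {X4}  orig:{}
  T[3,5] 'bab' = {C}
  T[4,6] 'abb' = {X3}  orig:{}
  T[5,7] 'bba' = ∅
  T[6,8] 'bab' = {C}
  T[7,9] 'aba' = {X4}  orig:{}
  T[0,3] 'abab' = {S}
  T[1,4] 'baba' = ∅
  T[2,5] 'abab' = {S}
  T[3,6] 'babb' = ∅
  T[4,7] 'abba' = ∅
  T[5,8] 'bbab' = ∅
  T[6,9] 'baba' = ∅
  T[0,4] 'ababa' = ∅
  T[1,5] 'babab' = ∅
  T[2,6] 'ababb' = {A}
  T[3,7] 'babba' = ∅
  T[4,8] 'abbab' = ∅
  T[5,9] 'bbaba' = ∅
  T[0,5] 'ababab' = ∅
  T[1,6] 'bababb' = {C}
  T[2,7] 'ababba' = {X4}  orig:{}
  T[3,8] 'babbab' = ∅
  T[4,9] 'abbaba' = ∅
  T[0,6] 'abababb' = {S}
  T[1,7] 'bababba' = ∅
  T[2,8] 'ababbab' = ∅
  T[3,9] 'babbaba' = ∅
  T[0,7] 'abababba' = ∅
  T[1,8] 'bababbab' = ∅
  T[2,9] 'ababbaba' = ∅
  T[0,8] 'abababbab' = ∅
  T[1,9] 'bababbaba' = ∅
  T[0,9] 'abababbaba' = ∅

S ∉ T[0,9] ⇒ NO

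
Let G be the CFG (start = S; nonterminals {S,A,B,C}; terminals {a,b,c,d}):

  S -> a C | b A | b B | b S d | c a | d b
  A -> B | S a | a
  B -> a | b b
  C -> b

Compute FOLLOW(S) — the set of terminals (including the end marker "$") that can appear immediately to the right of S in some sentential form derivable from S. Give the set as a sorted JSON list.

Compute FIRST by fixpoint:
[1]
  A via A→a: +{a}
  B via B→a: +{a}
  B via B→b b: +{b}
  C via C→b: +{b}
  S via S→a C: +{a}
  S via S→b A: +{b}
  S via S→c a: +{c}
  S via S→d b: +{d}
  S: {a,b,c,d}  A: {a}  B: {a,b}  C: {b}
[2]
  A via A→B: +{b}
  A via A→S a: +{c,d}
  S: {a,b,c,d}  A: {a,b,c,d}  B: {a,b}  C: {b}
[3] — fixpoint
  S: {a,b,c,d}  A: {a,b,c,d}  B: {a,b}  C: {b}

FOLLOW sets:
FOLLOW(S) := {$}
[1]
  A→S a: FOLLOW(S) ⊇ FIRST(a) = {a}; new: +{a}
  S→a C: FOLLOW(C) ⊇ FOLLOW(S) ⊇ {$,a}; new: +{$,a}
  S→b A: FOLLOW(A) ⊇ FOLLOW(S) ⊇ {$,a}; new: +{$,a}
  S→b B: FOLLOW(B) ⊇ FOLLOW(S) ⊇ {$,a}; new: +{$,a}
  S→b S d: FOLLOW(S) ⊇ FIRST(d) = {d}; new: +{d}
  S: {$,a,d}  A: {$,a}  B: {$,a}  C: {$,a}
[2]
  S→a C: FOLLOW(C) ⊇ FOLLOW(S) ⊇ {$,a,d}; new: +{d}
  S→b A: FOLLOW(A) ⊇ FOLLOW(S) ⊇ {$,a,d}; new: +{d}
  S→b B: FOLLOW(B) ⊇ FOLLOW(S) ⊇ {$,a,d}; new: +{d}
  S: {$,a,d}  A: {$,a,d}  B: {$,a,d}  C: {$,a,d}
[3] done
  S: {$,a,d}  A: {$,a,d}  B: {$,a,d}  C: {$,a,d}

FOLLOW(S) = ["$", "a", "d"]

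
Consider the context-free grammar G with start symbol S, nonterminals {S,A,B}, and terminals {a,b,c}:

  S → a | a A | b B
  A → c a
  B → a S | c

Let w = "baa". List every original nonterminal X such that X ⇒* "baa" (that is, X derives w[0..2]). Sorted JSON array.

CNF form of G:
  S -> T1 A | T2 B | a
  A -> T0 T1
  B -> T1 S | c
  T0 -> c
  T1 -> a
  T2 -> b

CYK fill, restricted to cells inside w[0..2]:
  [0..0]={T2}  "b"  orig:{}
  [1..1]={S,T1}  "a"  orig:{S}
  [2..2]={S,T1}  "a"  orig:{S}
  [0..1]=∅  "ba"
  [1..2]={B}  "aa"
  [0..2]={S}  "baa"

Original NTs in T[0,2] deriving "baa": ["S"]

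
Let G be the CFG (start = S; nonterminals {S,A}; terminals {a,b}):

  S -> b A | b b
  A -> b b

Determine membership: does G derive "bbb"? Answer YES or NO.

CNF form of G:
  S -> T0 A | T0 T0
  A -> T0 T0
  T0 -> b

Fill CYK table bottom-up:
  T[0,0] 'b' = {T0}  orig:{}
  T[1,1] 'b' = {T0}  orig:{}
  T[2,2] 'b' = {T0}  orig:{}
  T[0,1] 'bb' = {A,S}
  T[1,2] 'bb' = {A,S}
  T[0,2] 'bbb' = {S}

S ∈ T[0,2] ⇒ YES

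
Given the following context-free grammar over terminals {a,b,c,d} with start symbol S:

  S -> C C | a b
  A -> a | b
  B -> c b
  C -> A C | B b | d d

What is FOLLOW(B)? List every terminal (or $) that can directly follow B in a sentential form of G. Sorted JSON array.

Compute FIRST by fixpoint:
round 1:
  A via A→a: +{a}
  A via A→b: +{b}
  B via B→c b: +{c}
  C via C→A C: +{a,b}
  C via C→B b: +{c}
  C via C→d d: +{d}
  S via S→C C: +{a,b,c,d}
  FIRST(S)={a,b,c,d}  FIRST(A)={a,b}  FIRST(B)={c}  FIRST(C)={a,b,c,d}
round 2: (no change)
  FIRST(S)={a,b,c,d}  FIRST(A)={a,b}  FIRST(B)={c}  FIRST(C)={a,b,c,d}

FOLLOW sets:
initialize: $ ∈ FOLLOW(S)
round 1:
  C→A C: FOLLOW(A) ⊇ FIRST(C) = {a,b,c,d}; new: +{a,b,c,d}
  C→B b: FOLLOW(B) ⊇ FIRST(b) = {b}; new: +{b}
  S→C C: FOLLOW(C) ⊇ FIRST(C) = {a,b,c,d}; new: +{a,b,c,d}
  S→C C: FOLLOW(C) ⊇ FOLLOW(S) ⊇ {$}; new: +{$}
  FOLLOW(S)={$}  FOLLOW(A)={a,b,c,d}  FOLLOW(B)={b}  FOLLOW(C)={$,a,b,c,d}
round 2: done
  FOLLOW(S)={$}  FOLLOW(A)={a,b,c,d}  FOLLOW(B)={b}  FOLLOW(C)={$,a,b,c,d}

FOLLOW(B) = ["b"]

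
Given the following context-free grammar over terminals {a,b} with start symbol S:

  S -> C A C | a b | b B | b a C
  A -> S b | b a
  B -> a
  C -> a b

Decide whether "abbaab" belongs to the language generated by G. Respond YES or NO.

CNF form of G:
  S -> C X2 | T0 B | T0 X3 | T1 T0
  A -> S T0 | T0 T1
  B -> a
  C -> T1 T0
  T0 -> b
  T1 -> a
  X2 -> A C
  X3 -> T1 C

Fill CYK table bottom-up:
  [0..0]={B,T1}  "a"  orig:{B}
  [1..1]={T0}  "b"  orig:{}
  [2..2]={T0}  "b"  orig:{}
  [3..3]={B,T1}  "a"  orig:{B}
  [4..4]={B,T1}  "a"  orig:{B}
  [5..5]={T0}  "b"  orig:{}
  [0..1]={C,S}  "ab"
  [1..2]=∅  "bb"
  [2..3]={A,S}  "ba"
  [3..4]=∅  "aa"
  [4..5]={C,S}  "ab"
  [0..2]={A}  "abb"
  [1..3]=∅  "bba"
  [2..4]=∅  "baa"
  [3..5]={X3}  "aab"  orig:{}
  [0..3]=∅  "abba"
  [1..4]=∅  "bbaa"
  [2..5]={S,X2}  "baab"  orig:{S}
  [0..4]=∅  "abbaa"
  [1..5]=∅  "bbaab"
  [0..5]={S}  "abbaab"

S ∈ T[0,5] ⇒ YES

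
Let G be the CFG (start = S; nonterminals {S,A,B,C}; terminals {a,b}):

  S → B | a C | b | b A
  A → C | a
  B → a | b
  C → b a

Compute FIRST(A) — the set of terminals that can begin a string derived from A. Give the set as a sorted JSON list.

FIRST iteration:
[1]
  A via A→a: +{a}
  B via B→a: +{a}
  B via B→b: +{b}
  C via C→b a: +{b}
  S via S→B: +{a,b}
  S: {a,b}  A: {a}  B: {a,b}  C: {b}
[2]
  A via A→C: +{b}
  S: {a,b}  A: {a,b}  B: {a,b}  C: {b}
[3] (stable)
  S: {a,b}  A: {a,b}  B: {a,b}  C: {b}

FIRST(A) = ["a", "b"]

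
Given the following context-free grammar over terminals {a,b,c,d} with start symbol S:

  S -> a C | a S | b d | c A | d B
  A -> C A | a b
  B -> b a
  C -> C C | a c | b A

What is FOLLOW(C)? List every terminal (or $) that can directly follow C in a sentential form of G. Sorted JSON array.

FIRST sets, iterate to fixpoint:
[1]
  A via A→a b: +{a}
  B via B→b a: +{b}
  C via C→a c: +{a}
  C via C→b A: +{b}
  S via S→a C: +{a}
  S via S→b d: +{b}
  S via S→c A: +{c}
  S via S→d B: +{d}
  FIRST[S]={a,b,c,d}  FIRST[A]={a}  FIRST[B]={b}  FIRST[C]={a,b}
[2]
  A via A→C A: +{b}
  FIRST[S]={a,b,c,d}  FIRST[A]={a,b}  FIRST[B]={b}  FIRST[C]={a,b}
[3] (stable)
  FIRST[S]={a,b,c,d}  FIRST[A]={a,b}  FIRST[B]={b}  FIRST[C]={a,b}

Compute FOLLOW by fixpoint:
seed FOLLOW(S) with $
pass 1:
  A→C A: FOLLOW(C) ⊇ FIRST(A) = {a,b}; new: +{a,b}
  C→b A: FOLLOW(A) ⊇ FOLLOW(C) ⊇ {a,b}; new: +{a,b}
  S→a C: FOLLOW(C) ⊇ FOLLOW(S) ⊇ {$}; new: +{$}
  S→c A: FOLLOW(A) ⊇ FOLLOW(S) ⊇ {$}; new: +{$}
  S→d B: FOLLOW(B) ⊇ FOLLOW(S) ⊇ {$}; new: +{$}
  FOLLOW(S)={$}  FOLLOW(A)={$,a,b}  FOLLOW(B)={$}  FOLLOW(C)={$,a,b}
pass 2: done
  FOLLOW(S)={$}  FOLLOW(A)={$,a,b}  FOLLOW(B)={$}  FOLLOW(C)={$,a,b}

FOLLOW(C) = ["$", "a", "b"]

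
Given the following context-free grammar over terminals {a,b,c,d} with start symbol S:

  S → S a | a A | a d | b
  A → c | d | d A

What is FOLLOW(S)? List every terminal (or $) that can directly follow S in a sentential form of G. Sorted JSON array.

FIRST iteration:
iter 1:
  A via A→c: +{c}
  A via A→d: +{d}
  S via S→a A: +{a}
  S via S→b: +{b}
  S: {a,b}  A: {c,d}
iter 2: done
  S: {a,b}  A: {c,d}

FOLLOW sets:
seed FOLLOW(S) with $
round 1:
  S→S a: FOLLOW(S) ⊇ FIRST(a) = {a}; new: +{a}
  S→a A: FOLLOW(A) ⊇ FOLLOW(S) ⊇ {$,a}; new: +{$,a}
  S: {$,a}  A: {$,a}
round 2: (no change)
  S: {$,a}  A: {$,a}

FOLLOW(S) = ["$", "a"]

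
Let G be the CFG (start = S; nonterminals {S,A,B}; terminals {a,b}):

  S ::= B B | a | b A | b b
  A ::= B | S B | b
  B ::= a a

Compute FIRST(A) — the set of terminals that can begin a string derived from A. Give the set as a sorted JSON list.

FIRST iteration:
round 1:
  A via A→b: +{b}
  B via B→a a: +{a}
  S via S→B B: +{a}
  S via S→b A: +{b}
  FIRST(S)={a,b}  FIRST(A)={b}  FIRST(B)={a}
round 2:
  A via A→B: +{a}
  FIRST(S)={a,b}  FIRST(A)={a,b}  FIRST(B)={a}
round 3: done
  FIRST(S)={a,b}  FIRST(A)={a,b}  FIRST(B)={a}

FIRST(A) = ["a", "b"]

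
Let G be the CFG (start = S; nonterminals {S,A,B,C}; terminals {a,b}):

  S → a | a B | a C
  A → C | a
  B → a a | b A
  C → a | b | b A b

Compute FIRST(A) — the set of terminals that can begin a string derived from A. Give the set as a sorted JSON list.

FIRST iteration:
pass 1:
  A via A→a: +{a}
  B via B→a a: +{a}
  B via B→b A: +{b}
  C via C→a: +{a}
  C via C→b: +{b}
  S via S→a: +{a}
  S: {a}  A: {a}  B: {a,b}  C: {a,b}
pass 2:
  A via A→C: +{b}
  S: {a}  A: {a,b}  B: {a,b}  C: {a,b}
pass 3: — fixpoint
  S: {a}  A: {a,b}  B: {a,b}  C: {a,b}

FIRST(A) = ["a", "b"]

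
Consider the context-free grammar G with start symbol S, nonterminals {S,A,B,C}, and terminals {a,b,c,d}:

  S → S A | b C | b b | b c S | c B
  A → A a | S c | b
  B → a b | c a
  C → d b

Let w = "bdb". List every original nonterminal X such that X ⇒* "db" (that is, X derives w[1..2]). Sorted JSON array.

CNF form of G:
  S -> S A | T1 B | T2 C | T2 T2 | T2 X4
  A -> A T0 | S T1 | b
  B -> T0 T2 | T1 T0
  C -> T3 T2
  T0 -> a
  T1 -> c
  T2 -> b
  T3 -> d
  X4 -> T1 S

CYK table (by increasing span), restricted to cells inside w[1..2]:
  [1..1]={T3}  "d"  orig:{}
  [2..2]={A,T2}  "b"  orig:{A}
  [1..2]={C}  "db"

Original NTs in T[1,2] deriving "db": ["C"]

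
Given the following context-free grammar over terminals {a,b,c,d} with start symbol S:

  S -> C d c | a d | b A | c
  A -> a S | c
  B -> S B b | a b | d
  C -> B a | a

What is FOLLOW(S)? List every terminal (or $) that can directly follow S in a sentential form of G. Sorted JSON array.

FIRST iteration:
[1]
  A via A→a S: +{a}
  A via A→c: +{c}
  B via B→a b: +{a}
  B via B→d: +{d}
  C via C→B a: +{a,d}
  S via S→C d c: +{a,d}
  S via S→b A: +{b}
  S via S→c: +{c}
  FIRST[S]={a,b,c,d}  FIRST[A]={a,c}  FIRST[B]={a,d}  FIRST[C]={a,d}
[2]
  B via B→S B b: +{b,c}
  C via C→B a: +{b,c}
  FIRST[S]={a,b,c,d}  FIRST[A]={a,c}  FIRST[B]={a,b,c,d}  FIRST[C]={a,b,c,d}
[3] done
  FIRST[S]={a,b,c,d}  FIRST[A]={a,c}  FIRST[B]={a,b,c,d}  FIRST[C]={a,b,c,d}

FOLLOW iteration:
FOLLOW(S) := {$}
round 1:
  B→S B b: FOLLOW(S) ⊇ FIRST(B) = {a,b,c,d}; new: +{a,b,c,d}
  B→S B b: FOLLOW(B) ⊇ FIRST(b) = {b}; new: +{b}
  C→B a: FOLLOW(B) ⊇ FIRST(a) = {a}; new: +{a}
  S→C d c: FOLLOW(C) ⊇ FIRST(d) = {d}; new: +{d}
  S→b A: FOLLOW(A) ⊇ FOLLOW(S) ⊇ {$,a,b,c,d}; new: +{$,a,b,c,d}
  FOLLOW(S)={$,a,b,c,d}  FOLLOW(A)={$,a,b,c,d}  FOLLOW(B)={a,b}  FOLLOW(C)={d}
round 2: (stable)
  FOLLOW(S)={$,a,b,c,d}  FOLLOW(A)={$,a,b,c,d}  FOLLOW(B)={a,b}  FOLLOW(C)={d}

FOLLOW(S) = ["$", "a", "b", "c", "d"]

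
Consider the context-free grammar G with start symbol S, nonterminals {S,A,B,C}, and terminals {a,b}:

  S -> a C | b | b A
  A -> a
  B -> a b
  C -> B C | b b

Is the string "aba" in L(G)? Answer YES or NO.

CNF form of G:
  S -> T0 C | T1 A | b
  A -> a
  B -> T0 T1
  C -> B C | T1 T1
  T0 -> a
  T1 -> b

CYK fill:
  [0..0]={A,T0}  "a"  orig:{A}
  [1..1]={S,T1}  "b"  orig:{S}
  [2..2]={A,T0}  "a"  orig:{A}
  [0..1]={B}  "ab"
  [1..2]={S}  "ba"
  [0..2]=∅  "aba"

S ∉ T[0,2] ⇒ NO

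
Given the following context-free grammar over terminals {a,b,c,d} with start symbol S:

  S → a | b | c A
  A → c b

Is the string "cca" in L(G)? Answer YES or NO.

CNF form of G:
  S -> T0 A | a | b
  A -> T0 T1
  T0 -> c
  T1 -> b

Fill CYK table bottom-up:
  T[0,0] 'c' = {T0}  orig:{}
  T[1,1] 'c' = {T0}  orig:{}
  T[2,2] 'a' = {S}
  T[0,1] 'cc' = ∅
  T[1,2] 'ca' = ∅
  T[0,2] 'cca' = ∅

S ∉ T[0,2] ⇒ NO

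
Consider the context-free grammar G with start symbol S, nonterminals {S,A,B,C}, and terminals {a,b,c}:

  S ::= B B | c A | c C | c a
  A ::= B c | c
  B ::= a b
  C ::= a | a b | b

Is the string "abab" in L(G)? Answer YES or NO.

CNF form of G:
  S -> B B | T0 A | T0 C | T0 T1
  A -> B T0 | c
  B -> T1 T2
  C -> T1 T2 | a | b
  T0 -> c
  T1 -> a
  T2 -> b

Fill CYK table bottom-up:
  [0..0]={C,T1}  "a"  orig:{C}
  [1..1]={C,T2}  "b"  orig:{C}
  [2..2]={C,T1}  "a"  orig:{C}
  [3..3]={C,T2}  "b"  orig:{C}
  [0..1]={B,C}  "ab"
  [1..2]=∅  "ba"
  [2..3]={B,C}  "ab"
  [0..2]=∅  "aba"
  [1..3]=∅  "bab"
  [0..3]={S}  "abab"

S ∈ T[0,3] ⇒ YES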